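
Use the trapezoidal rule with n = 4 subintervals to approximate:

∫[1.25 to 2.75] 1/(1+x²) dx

f(x) = 1/(1+x²)
a = 1.25, b = 2.75, n = 4
h = (b - a)/n = 0.375000

Trapezoidal rule: (h/2)[f(x₀) + 2f(x₁) + 2f(x₂) + ... + f(xₙ)]

x_0 = 1.2500, f(x_0) = 0.390244, coefficient = 1
x_1 = 1.6250, f(x_1) = 0.274678, coefficient = 2
x_2 = 2.0000, f(x_2) = 0.200000, coefficient = 2
x_3 = 2.3750, f(x_3) = 0.150588, coefficient = 2
x_4 = 2.7500, f(x_4) = 0.116788, coefficient = 1

I ≈ (0.375000/2) × 1.757565 = 0.329543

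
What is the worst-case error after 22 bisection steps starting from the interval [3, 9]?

Bisection error bound: |error| ≤ (b-a)/2^n
|error| ≤ (9 - 3)/2^22 = 6/2^22
|error| ≤ 0.0000014305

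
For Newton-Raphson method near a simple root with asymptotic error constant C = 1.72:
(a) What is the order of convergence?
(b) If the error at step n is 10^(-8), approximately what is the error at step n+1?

(a) Newton-Raphson has quadratic (order 2) convergence near simple roots.
    This means |e_{n+1}| ≈ C|e_n|².

(b) With |e_n| = 10^(-8) and C = 1.72:
    |e_{n+1}| ≈ 1.72 × (10^(-8))² = 1.72 × 10^(-16)

(a) 2 (quadratic); (b) |e_{n+1}| ≈ 1.720e-16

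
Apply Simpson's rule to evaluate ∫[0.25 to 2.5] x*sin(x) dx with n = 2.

f(x) = x*sin(x)
a = 0.25, b = 2.5, n = 2
h = (b - a)/n = 1.125000

Simpson's rule: (h/3)[f(x₀) + 4f(x₁) + 2f(x₂) + ... + f(xₙ)]

x_0 = 0.2500, f(x_0) = 0.061851, coefficient = 1
x_1 = 1.3750, f(x_1) = 1.348728, coefficient = 4
x_2 = 2.5000, f(x_2) = 1.496180, coefficient = 1

I ≈ (1.125000/3) × 6.952943 = 2.607354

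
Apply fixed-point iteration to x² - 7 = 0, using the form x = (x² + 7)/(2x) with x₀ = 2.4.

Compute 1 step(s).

Equation: x² - 7 = 0
Fixed-point form: x = (x² + 7)/(2x)
x₀ = 2.4

x_1 = g(2.400000) = 2.658333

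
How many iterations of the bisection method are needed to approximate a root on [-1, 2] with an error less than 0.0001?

We need (b-a)/2^n ≤ 0.0001
(2 - (-1))/2^n ≤ 0.0001
3/2^n ≤ 0.0001
2^n ≥ 30000
n ≥ log₂(30000) = 14.87
n ≥ 15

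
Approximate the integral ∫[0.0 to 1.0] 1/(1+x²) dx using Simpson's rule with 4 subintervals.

f(x) = 1/(1+x²)
a = 0.0, b = 1.0, n = 4
h = (b - a)/n = 0.250000

Simpson's rule: (h/3)[f(x₀) + 4f(x₁) + 2f(x₂) + ... + f(xₙ)]

x_0 = 0.0000, f(x_0) = 1.000000, coefficient = 1
x_1 = 0.2500, f(x_1) = 0.941176, coefficient = 4
x_2 = 0.5000, f(x_2) = 0.800000, coefficient = 2
x_3 = 0.7500, f(x_3) = 0.640000, coefficient = 4
x_4 = 1.0000, f(x_4) = 0.500000, coefficient = 1

I ≈ (0.250000/3) × 9.424706 = 0.785392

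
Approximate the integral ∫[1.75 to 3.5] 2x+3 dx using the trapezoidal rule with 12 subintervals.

f(x) = 2x+3
a = 1.75, b = 3.5, n = 12
h = (b - a)/n = 0.145833

Trapezoidal rule: (h/2)[f(x₀) + 2f(x₁) + 2f(x₂) + ... + f(xₙ)]

x_0 = 1.7500, f(x_0) = 6.500000, coefficient = 1
x_1 = 1.8958, f(x_1) = 6.791667, coefficient = 2
x_2 = 2.0417, f(x_2) = 7.083333, coefficient = 2
x_3 = 2.1875, f(x_3) = 7.375000, coefficient = 2
x_4 = 2.3333, f(x_4) = 7.666667, coefficient = 2
x_5 = 2.4792, f(x_5) = 7.958333, coefficient = 2
x_6 = 2.6250, f(x_6) = 8.250000, coefficient = 2
x_7 = 2.7708, f(x_7) = 8.541667, coefficient = 2
x_8 = 2.9167, f(x_8) = 8.833333, coefficient = 2
x_9 = 3.0625, f(x_9) = 9.125000, coefficient = 2
x_10 = 3.2083, f(x_10) = 9.416667, coefficient = 2
x_11 = 3.3542, f(x_11) = 9.708333, coefficient = 2
x_12 = 3.5000, f(x_12) = 10.000000, coefficient = 1

I ≈ (0.145833/2) × 198.000000 = 14.437500
Exact value: 14.437500
Error: 0.000000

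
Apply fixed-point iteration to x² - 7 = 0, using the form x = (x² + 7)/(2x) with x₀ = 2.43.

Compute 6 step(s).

Equation: x² - 7 = 0
Fixed-point form: x = (x² + 7)/(2x)
x₀ = 2.43

x_1 = g(2.430000) = 2.655329
x_2 = g(2.655329) = 2.645769
x_3 = g(2.645769) = 2.645751
x_4 = g(2.645751) = 2.645751
x_5 = g(2.645751) = 2.645751
x_6 = g(2.645751) = 2.645751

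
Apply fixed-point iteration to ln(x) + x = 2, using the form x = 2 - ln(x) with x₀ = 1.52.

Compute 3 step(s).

Equation: ln(x) + x = 2
Fixed-point form: x = 2 - ln(x)
x₀ = 1.52

x_1 = g(1.520000) = 1.581290
x_2 = g(1.581290) = 1.541759
x_3 = g(1.541759) = 1.567076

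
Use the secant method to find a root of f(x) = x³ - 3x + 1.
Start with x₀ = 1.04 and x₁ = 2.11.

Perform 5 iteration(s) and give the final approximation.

f(x) = x³ - 3x + 1
x₀ = 1.04, x₁ = 2.11

Secant formula: x_{n+1} = x_n - f(x_n)(x_n - x_{n-1})/(f(x_n) - f(x_{n-1}))

Iteration 1:
  f(1.040000) = -0.995136
  f(2.110000) = 4.063931
  x_2 = 2.110000 - 4.063931×(2.110000 - 1.040000)/(4.063931 - (-0.995136))
       = 1.250473
Iteration 2:
  f(2.110000) = 4.063931
  f(1.250473) = -0.796076
  x_3 = 1.250473 - (-0.796076)×(1.250473 - 2.110000)/(-0.796076 - 4.063931)
       = 1.391265
Iteration 3:
  f(1.250473) = -0.796076
  f(1.391265) = -0.480838
  x_4 = 1.391265 - (-0.480838)×(1.391265 - 1.250473)/(-0.480838 - (-0.796076))
       = 1.606017
Iteration 4:
  f(1.391265) = -0.480838
  f(1.606017) = 0.324332
  x_5 = 1.606017 - 0.324332×(1.606017 - 1.391265)/(0.324332 - (-0.480838))
       = 1.519512
Iteration 5:
  f(1.606017) = 0.324332
  f(1.519512) = -0.050109
  x_6 = 1.519512 - (-0.050109)×(1.519512 - 1.606017)/(-0.050109 - 0.324332)
       = 1.531088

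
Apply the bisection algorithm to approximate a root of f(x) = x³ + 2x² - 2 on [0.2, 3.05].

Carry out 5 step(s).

f(x) = x³ + 2x² - 2
Initial interval: [0.2, 3.05]

Iteration 1:
  c_1 = (0.200000 + 3.050000)/2 = 1.625000
  f(c_1) = f(1.625000) = 7.572266
  f(a) × f(c) < 0, new interval: [0.200000, 1.625000]
Iteration 2:
  c_2 = (0.200000 + 1.625000)/2 = 0.912500
  f(c_2) = f(0.912500) = 0.425111
  f(a) × f(c) < 0, new interval: [0.200000, 0.912500]
Iteration 3:
  c_3 = (0.200000 + 0.912500)/2 = 0.556250
  f(c_3) = f(0.556250) = -1.209060
  f(a) × f(c) ≥ 0, new interval: [0.556250, 0.912500]
Iteration 4:
  c_4 = (0.556250 + 0.912500)/2 = 0.734375
  f(c_4) = f(0.734375) = -0.525333
  f(a) × f(c) ≥ 0, new interval: [0.734375, 0.912500]
Iteration 5:
  c_5 = (0.734375 + 0.912500)/2 = 0.823438
  f(c_5) = f(0.823438) = -0.085570
  f(a) × f(c) ≥ 0, new interval: [0.823438, 0.912500]

After 5 iteration(s), the approximation is c_5 = 0.823438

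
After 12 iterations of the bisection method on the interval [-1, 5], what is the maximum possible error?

Bisection error bound: |error| ≤ (b-a)/2^n
|error| ≤ (5 - (-1))/2^12 = 6/2^12
|error| ≤ 0.0014648438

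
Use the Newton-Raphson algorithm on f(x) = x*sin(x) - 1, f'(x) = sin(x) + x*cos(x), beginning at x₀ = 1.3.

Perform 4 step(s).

f(x) = x*sin(x) - 1
f'(x) = sin(x) + x*cos(x)
x₀ = 1.3

Newton-Raphson formula: x_{n+1} = x_n - f(x_n)/f'(x_n)

Iteration 1:
  f(1.300000) = 0.252626
  f'(1.300000) = 1.311307
  x_1 = 1.300000 - 0.252626/1.311307 = 1.107348
Iteration 2:
  f(1.107348) = -0.009459
  f'(1.107348) = 1.389540
  x_2 = 1.107348 - (-0.009459)/1.389540 = 1.114155
Iteration 3:
  f(1.114155) = -0.000002
  f'(1.114155) = 1.388810
  x_3 = 1.114155 - (-0.000002)/1.388810 = 1.114157
Iteration 4:
  f(1.114157) = 0.000000
  f'(1.114157) = 1.388809
  x_4 = 1.114157 - 0.000000/1.388809 = 1.114157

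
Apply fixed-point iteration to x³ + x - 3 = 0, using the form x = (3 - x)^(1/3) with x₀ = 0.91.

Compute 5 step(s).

Equation: x³ + x - 3 = 0
Fixed-point form: x = (3 - x)^(1/3)
x₀ = 0.91

x_1 = g(0.910000) = 1.278543
x_2 = g(1.278543) = 1.198483
x_3 = g(1.198483) = 1.216782
x_4 = g(1.216782) = 1.212648
x_5 = g(1.212648) = 1.213584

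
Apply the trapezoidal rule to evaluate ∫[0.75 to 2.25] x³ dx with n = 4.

f(x) = x³
a = 0.75, b = 2.25, n = 4
h = (b - a)/n = 0.375000

Trapezoidal rule: (h/2)[f(x₀) + 2f(x₁) + 2f(x₂) + ... + f(xₙ)]

x_0 = 0.7500, f(x_0) = 0.421875, coefficient = 1
x_1 = 1.1250, f(x_1) = 1.423828, coefficient = 2
x_2 = 1.5000, f(x_2) = 3.375000, coefficient = 2
x_3 = 1.8750, f(x_3) = 6.591797, coefficient = 2
x_4 = 2.2500, f(x_4) = 11.390625, coefficient = 1

I ≈ (0.375000/2) × 34.593750 = 6.486328
Exact value: 6.328125
Error: 0.158203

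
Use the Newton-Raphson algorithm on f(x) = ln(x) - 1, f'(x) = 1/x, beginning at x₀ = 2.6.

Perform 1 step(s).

f(x) = ln(x) - 1
f'(x) = 1/x
x₀ = 2.6

Newton-Raphson formula: x_{n+1} = x_n - f(x_n)/f'(x_n)

Iteration 1:
  f(2.600000) = -0.044489
  f'(2.600000) = 0.384615
  x_1 = 2.600000 - (-0.044489)/0.384615 = 2.715670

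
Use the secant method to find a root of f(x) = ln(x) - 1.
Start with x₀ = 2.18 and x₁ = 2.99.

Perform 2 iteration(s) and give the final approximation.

f(x) = ln(x) - 1
x₀ = 2.18, x₁ = 2.99

Secant formula: x_{n+1} = x_n - f(x_n)(x_n - x_{n-1})/(f(x_n) - f(x_{n-1}))

Iteration 1:
  f(2.180000) = -0.220675
  f(2.990000) = 0.095273
  x_2 = 2.990000 - 0.095273×(2.990000 - 2.180000)/(0.095273 - (-0.220675))
       = 2.745747
Iteration 2:
  f(2.990000) = 0.095273
  f(2.745747) = 0.010053
  x_3 = 2.745747 - 0.010053×(2.745747 - 2.990000)/(0.010053 - 0.095273)
       = 2.716933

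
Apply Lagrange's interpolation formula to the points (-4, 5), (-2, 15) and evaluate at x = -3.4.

Lagrange interpolation formula:
P(x) = Σ yᵢ × Lᵢ(x)
where Lᵢ(x) = Π_{j≠i} (x - xⱼ)/(xᵢ - xⱼ)

L_0(-3.4) = (-3.4 - (-2))/(-4 - (-2)) = 0.700000
L_1(-3.4) = (-3.4 - (-4))/(-2 - (-4)) = 0.300000

P(-3.4) = 5×L_0(-3.4) + 15×L_1(-3.4)
P(-3.4) = 8.000000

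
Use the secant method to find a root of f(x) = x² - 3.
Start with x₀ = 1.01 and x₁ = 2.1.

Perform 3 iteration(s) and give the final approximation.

f(x) = x² - 3
x₀ = 1.01, x₁ = 2.1

Secant formula: x_{n+1} = x_n - f(x_n)(x_n - x_{n-1})/(f(x_n) - f(x_{n-1}))

Iteration 1:
  f(1.010000) = -1.979900
  f(2.100000) = 1.410000
  x_2 = 2.100000 - 1.410000×(2.100000 - 1.010000)/(1.410000 - (-1.979900))
       = 1.646624
Iteration 2:
  f(2.100000) = 1.410000
  f(1.646624) = -0.288630
  x_3 = 1.646624 - (-0.288630)×(1.646624 - 2.100000)/(-0.288630 - 1.410000)
       = 1.723661
Iteration 3:
  f(1.646624) = -0.288630
  f(1.723661) = -0.028992
  x_4 = 1.723661 - (-0.028992)×(1.723661 - 1.646624)/(-0.028992 - (-0.288630))
       = 1.732263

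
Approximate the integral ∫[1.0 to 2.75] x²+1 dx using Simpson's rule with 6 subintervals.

f(x) = x²+1
a = 1.0, b = 2.75, n = 6
h = (b - a)/n = 0.291667

Simpson's rule: (h/3)[f(x₀) + 4f(x₁) + 2f(x₂) + ... + f(xₙ)]

x_0 = 1.0000, f(x_0) = 2.000000, coefficient = 1
x_1 = 1.2917, f(x_1) = 2.668403, coefficient = 4
x_2 = 1.5833, f(x_2) = 3.506944, coefficient = 2
x_3 = 1.8750, f(x_3) = 4.515625, coefficient = 4
x_4 = 2.1667, f(x_4) = 5.694444, coefficient = 2
x_5 = 2.4583, f(x_5) = 7.043403, coefficient = 4
x_6 = 2.7500, f(x_6) = 8.562500, coefficient = 1

I ≈ (0.291667/3) × 85.875000 = 8.348958
Exact value: 8.348958
Error: 0.000000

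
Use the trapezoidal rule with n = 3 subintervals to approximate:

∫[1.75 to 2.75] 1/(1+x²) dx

f(x) = 1/(1+x²)
a = 1.75, b = 2.75, n = 3
h = (b - a)/n = 0.333333

Trapezoidal rule: (h/2)[f(x₀) + 2f(x₁) + 2f(x₂) + ... + f(xₙ)]

x_0 = 1.7500, f(x_0) = 0.246154, coefficient = 1
x_1 = 2.0833, f(x_1) = 0.187256, coefficient = 2
x_2 = 2.4167, f(x_2) = 0.146193, coefficient = 2
x_3 = 2.7500, f(x_3) = 0.116788, coefficient = 1

I ≈ (0.333333/2) × 1.029840 = 0.171640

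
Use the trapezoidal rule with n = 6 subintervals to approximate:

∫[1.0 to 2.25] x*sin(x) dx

f(x) = x*sin(x)
a = 1.0, b = 2.25, n = 6
h = (b - a)/n = 0.208333

Trapezoidal rule: (h/2)[f(x₀) + 2f(x₁) + 2f(x₂) + ... + f(xₙ)]

x_0 = 1.0000, f(x_0) = 0.841471, coefficient = 1
x_1 = 1.2083, f(x_1) = 1.129823, coefficient = 2
x_2 = 1.4167, f(x_2) = 1.399873, coefficient = 2
x_3 = 1.6250, f(x_3) = 1.622613, coefficient = 2
x_4 = 1.8333, f(x_4) = 1.770514, coefficient = 2
x_5 = 2.0417, f(x_5) = 1.819480, coefficient = 2
x_6 = 2.2500, f(x_6) = 1.750665, coefficient = 1

I ≈ (0.208333/2) × 18.076742 = 1.882994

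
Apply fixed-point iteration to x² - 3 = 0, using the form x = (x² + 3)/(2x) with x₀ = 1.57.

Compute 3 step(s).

Equation: x² - 3 = 0
Fixed-point form: x = (x² + 3)/(2x)
x₀ = 1.57

x_1 = g(1.570000) = 1.740414
x_2 = g(1.740414) = 1.732071
x_3 = g(1.732071) = 1.732051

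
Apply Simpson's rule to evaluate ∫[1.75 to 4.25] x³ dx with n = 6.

f(x) = x³
a = 1.75, b = 4.25, n = 6
h = (b - a)/n = 0.416667

Simpson's rule: (h/3)[f(x₀) + 4f(x₁) + 2f(x₂) + ... + f(xₙ)]

x_0 = 1.7500, f(x_0) = 5.359375, coefficient = 1
x_1 = 2.1667, f(x_1) = 10.171296, coefficient = 4
x_2 = 2.5833, f(x_2) = 17.240162, coefficient = 2
x_3 = 3.0000, f(x_3) = 27.000000, coefficient = 4
x_4 = 3.4167, f(x_4) = 39.884838, coefficient = 2
x_5 = 3.8333, f(x_5) = 56.328704, coefficient = 4
x_6 = 4.2500, f(x_6) = 76.765625, coefficient = 1

I ≈ (0.416667/3) × 570.375000 = 79.218750
Exact value: 79.218750
Error: 0.000000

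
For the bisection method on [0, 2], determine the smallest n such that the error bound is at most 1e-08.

We need (b-a)/2^n ≤ 1e-08
(2 - 0)/2^n ≤ 1e-08
2/2^n ≤ 1e-08
2^n ≥ 200000000
n ≥ log₂(200000000) = 27.58
n ≥ 28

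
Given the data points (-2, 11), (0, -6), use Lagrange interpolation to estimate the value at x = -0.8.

Lagrange interpolation formula:
P(x) = Σ yᵢ × Lᵢ(x)
where Lᵢ(x) = Π_{j≠i} (x - xⱼ)/(xᵢ - xⱼ)

L_0(-0.8) = (-0.8 - 0)/(-2 - 0) = 0.400000
L_1(-0.8) = (-0.8 - (-2))/(0 - (-2)) = 0.600000

P(-0.8) = 11×L_0(-0.8) + (-6)×L_1(-0.8)
P(-0.8) = 0.800000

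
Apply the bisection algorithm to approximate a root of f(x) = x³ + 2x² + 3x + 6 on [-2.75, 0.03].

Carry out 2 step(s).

f(x) = x³ + 2x² + 3x + 6
Initial interval: [-2.75, 0.03]

Iteration 1:
  c_1 = (-2.750000 + 0.030000)/2 = -1.360000
  f(c_1) = f(-1.360000) = 3.103744
  f(a) × f(c) < 0, new interval: [-2.750000, -1.360000]
Iteration 2:
  c_2 = (-2.750000 + (-1.360000))/2 = -2.055000
  f(c_2) = f(-2.055000) = -0.397266
  f(a) × f(c) ≥ 0, new interval: [-2.055000, -1.360000]

After 2 iteration(s), the approximation is c_2 = -2.055000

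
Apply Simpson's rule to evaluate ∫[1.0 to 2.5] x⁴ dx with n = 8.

f(x) = x⁴
a = 1.0, b = 2.5, n = 8
h = (b - a)/n = 0.187500

Simpson's rule: (h/3)[f(x₀) + 4f(x₁) + 2f(x₂) + ... + f(xₙ)]

x_0 = 1.0000, f(x_0) = 1.000000, coefficient = 1
x_1 = 1.1875, f(x_1) = 1.988541, coefficient = 4
x_2 = 1.3750, f(x_2) = 3.574463, coefficient = 2
x_3 = 1.5625, f(x_3) = 5.960464, coefficient = 4
x_4 = 1.7500, f(x_4) = 9.378906, coefficient = 2
x_5 = 1.9375, f(x_5) = 14.091812, coefficient = 4
x_6 = 2.1250, f(x_6) = 20.390869, coefficient = 2
x_7 = 2.3125, f(x_7) = 28.597427, coefficient = 4
x_8 = 2.5000, f(x_8) = 39.062500, coefficient = 1

I ≈ (0.187500/3) × 309.303955 = 19.331497
Exact value: 19.331250
Error: 0.000247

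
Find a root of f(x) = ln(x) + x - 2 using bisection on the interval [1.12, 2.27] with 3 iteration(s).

f(x) = ln(x) + x - 2
Initial interval: [1.12, 2.27]

Iteration 1:
  c_1 = (1.120000 + 2.270000)/2 = 1.695000
  f(c_1) = f(1.695000) = 0.222683
  f(a) × f(c) < 0, new interval: [1.120000, 1.695000]
Iteration 2:
  c_2 = (1.120000 + 1.695000)/2 = 1.407500
  f(c_2) = f(1.407500) = -0.250685
  f(a) × f(c) ≥ 0, new interval: [1.407500, 1.695000]
Iteration 3:
  c_3 = (1.407500 + 1.695000)/2 = 1.551250
  f(c_3) = f(1.551250) = -0.009689
  f(a) × f(c) ≥ 0, new interval: [1.551250, 1.695000]

After 3 iteration(s), the approximation is c_3 = 1.551250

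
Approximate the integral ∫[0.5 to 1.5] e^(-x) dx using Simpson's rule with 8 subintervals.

f(x) = e^(-x)
a = 0.5, b = 1.5, n = 8
h = (b - a)/n = 0.125000

Simpson's rule: (h/3)[f(x₀) + 4f(x₁) + 2f(x₂) + ... + f(xₙ)]

x_0 = 0.5000, f(x_0) = 0.606531, coefficient = 1
x_1 = 0.6250, f(x_1) = 0.535261, coefficient = 4
x_2 = 0.7500, f(x_2) = 0.472367, coefficient = 2
x_3 = 0.8750, f(x_3) = 0.416862, coefficient = 4
x_4 = 1.0000, f(x_4) = 0.367879, coefficient = 2
x_5 = 1.1250, f(x_5) = 0.324652, coefficient = 4
x_6 = 1.2500, f(x_6) = 0.286505, coefficient = 2
x_7 = 1.3750, f(x_7) = 0.252840, coefficient = 4
x_8 = 1.5000, f(x_8) = 0.223130, coefficient = 1

I ≈ (0.125000/3) × 9.201624 = 0.383401
Exact value: 0.383400
Error: 0.000001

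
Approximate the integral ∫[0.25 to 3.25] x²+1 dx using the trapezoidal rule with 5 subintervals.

f(x) = x²+1
a = 0.25, b = 3.25, n = 5
h = (b - a)/n = 0.600000

Trapezoidal rule: (h/2)[f(x₀) + 2f(x₁) + 2f(x₂) + ... + f(xₙ)]

x_0 = 0.2500, f(x_0) = 1.062500, coefficient = 1
x_1 = 0.8500, f(x_1) = 1.722500, coefficient = 2
x_2 = 1.4500, f(x_2) = 3.102500, coefficient = 2
x_3 = 2.0500, f(x_3) = 5.202500, coefficient = 2
x_4 = 2.6500, f(x_4) = 8.022500, coefficient = 2
x_5 = 3.2500, f(x_5) = 11.562500, coefficient = 1

I ≈ (0.600000/2) × 48.725000 = 14.617500
Exact value: 14.437500
Error: 0.180000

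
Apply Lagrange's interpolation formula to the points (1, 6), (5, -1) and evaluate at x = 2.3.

Lagrange interpolation formula:
P(x) = Σ yᵢ × Lᵢ(x)
where Lᵢ(x) = Π_{j≠i} (x - xⱼ)/(xᵢ - xⱼ)

L_0(2.3) = (2.3 - 5)/(1 - 5) = 0.675000
L_1(2.3) = (2.3 - 1)/(5 - 1) = 0.325000

P(2.3) = 6×L_0(2.3) + (-1)×L_1(2.3)
P(2.3) = 3.725000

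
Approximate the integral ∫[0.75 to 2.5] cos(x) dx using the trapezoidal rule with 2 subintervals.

f(x) = cos(x)
a = 0.75, b = 2.5, n = 2
h = (b - a)/n = 0.875000

Trapezoidal rule: (h/2)[f(x₀) + 2f(x₁) + 2f(x₂) + ... + f(xₙ)]

x_0 = 0.7500, f(x_0) = 0.731689, coefficient = 1
x_1 = 1.6250, f(x_1) = -0.054177, coefficient = 2
x_2 = 2.5000, f(x_2) = -0.801144, coefficient = 1

I ≈ (0.875000/2) × -0.177809 = -0.077791
Exact value: -0.083167
Error: 0.005375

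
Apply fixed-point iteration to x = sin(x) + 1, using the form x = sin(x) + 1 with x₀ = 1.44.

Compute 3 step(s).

Equation: x = sin(x) + 1
Fixed-point form: x = sin(x) + 1
x₀ = 1.44

x_1 = g(1.440000) = 1.991458
x_2 = g(1.991458) = 1.912819
x_3 = g(1.912819) = 1.942078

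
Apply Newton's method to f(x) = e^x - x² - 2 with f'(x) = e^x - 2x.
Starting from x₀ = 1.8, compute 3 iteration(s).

f(x) = e^x - x² - 2
f'(x) = e^x - 2x
x₀ = 1.8

Newton-Raphson formula: x_{n+1} = x_n - f(x_n)/f'(x_n)

Iteration 1:
  f(1.800000) = 0.809647
  f'(1.800000) = 2.449647
  x_1 = 1.800000 - 0.809647/2.449647 = 1.469484
Iteration 2:
  f(1.469484) = 0.187608
  f'(1.469484) = 1.408024
  x_2 = 1.469484 - 0.187608/1.408024 = 1.336242
Iteration 3:
  f(1.336242) = 0.019175
  f'(1.336242) = 1.132234
  x_3 = 1.336242 - 0.019175/1.132234 = 1.319306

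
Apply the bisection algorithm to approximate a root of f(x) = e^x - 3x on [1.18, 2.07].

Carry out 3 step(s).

f(x) = e^x - 3x
Initial interval: [1.18, 2.07]

Iteration 1:
  c_1 = (1.180000 + 2.070000)/2 = 1.625000
  f(c_1) = f(1.625000) = 0.203419
  f(a) × f(c) < 0, new interval: [1.180000, 1.625000]
Iteration 2:
  c_2 = (1.180000 + 1.625000)/2 = 1.402500
  f(c_2) = f(1.402500) = -0.142149
  f(a) × f(c) ≥ 0, new interval: [1.402500, 1.625000]
Iteration 3:
  c_3 = (1.402500 + 1.625000)/2 = 1.513750
  f(c_3) = f(1.513750) = 0.002488
  f(a) × f(c) < 0, new interval: [1.402500, 1.513750]

After 3 iteration(s), the approximation is c_3 = 1.513750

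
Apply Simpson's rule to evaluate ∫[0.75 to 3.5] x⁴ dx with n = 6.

f(x) = x⁴
a = 0.75, b = 3.5, n = 6
h = (b - a)/n = 0.458333

Simpson's rule: (h/3)[f(x₀) + 4f(x₁) + 2f(x₂) + ... + f(xₙ)]

x_0 = 0.7500, f(x_0) = 0.316406, coefficient = 1
x_1 = 1.2083, f(x_1) = 2.131803, coefficient = 4
x_2 = 1.6667, f(x_2) = 7.716049, coefficient = 2
x_3 = 2.1250, f(x_3) = 20.390869, coefficient = 4
x_4 = 2.5833, f(x_4) = 44.537085, coefficient = 2
x_5 = 3.0417, f(x_5) = 85.594621, coefficient = 4
x_6 = 3.5000, f(x_6) = 150.062500, coefficient = 1

I ≈ (0.458333/3) × 687.354348 = 105.012470
Exact value: 104.996289
Error: 0.016181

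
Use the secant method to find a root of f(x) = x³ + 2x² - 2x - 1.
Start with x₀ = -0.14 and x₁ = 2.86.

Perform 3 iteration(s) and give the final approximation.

f(x) = x³ + 2x² - 2x - 1
x₀ = -0.14, x₁ = 2.86

Secant formula: x_{n+1} = x_n - f(x_n)(x_n - x_{n-1})/(f(x_n) - f(x_{n-1}))

Iteration 1:
  f(-0.140000) = -0.683544
  f(2.860000) = 33.032856
  x_2 = 2.860000 - 33.032856×(2.860000 - (-0.140000))/(33.032856 - (-0.683544))
       = -0.079180
Iteration 2:
  f(2.860000) = 33.032856
  f(-0.079180) = -0.829598
  x_3 = -0.079180 - (-0.829598)×(-0.079180 - 2.860000)/(-0.829598 - 33.032856)
       = -0.007173
Iteration 3:
  f(-0.079180) = -0.829598
  f(-0.007173) = -0.985552
  x_4 = -0.007173 - (-0.985552)×(-0.007173 - (-0.079180))/(-0.985552 - (-0.829598))
       = -0.462221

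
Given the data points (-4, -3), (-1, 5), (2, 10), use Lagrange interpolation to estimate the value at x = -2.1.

Lagrange interpolation formula:
P(x) = Σ yᵢ × Lᵢ(x)
where Lᵢ(x) = Π_{j≠i} (x - xⱼ)/(xᵢ - xⱼ)

L_0(-2.1) = (-2.1 - (-1))/(-4 - (-1)) × (-2.1 - 2)/(-4 - 2) = 0.250556
L_1(-2.1) = (-2.1 - (-4))/(-1 - (-4)) × (-2.1 - 2)/(-1 - 2) = 0.865556
L_2(-2.1) = (-2.1 - (-4))/(2 - (-4)) × (-2.1 - (-1))/(2 - (-1)) = -0.116111

P(-2.1) = (-3)×L_0(-2.1) + 5×L_1(-2.1) + 10×L_2(-2.1)
P(-2.1) = 2.415000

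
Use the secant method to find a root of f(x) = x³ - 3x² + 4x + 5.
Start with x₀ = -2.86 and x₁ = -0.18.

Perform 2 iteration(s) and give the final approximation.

f(x) = x³ - 3x² + 4x + 5
x₀ = -2.86, x₁ = -0.18

Secant formula: x_{n+1} = x_n - f(x_n)(x_n - x_{n-1})/(f(x_n) - f(x_{n-1}))

Iteration 1:
  f(-2.860000) = -54.372456
  f(-0.180000) = 4.176968
  x_2 = -0.180000 - 4.176968×(-0.180000 - (-2.860000))/(4.176968 - (-54.372456))
       = -0.371194
Iteration 2:
  f(-0.180000) = 4.176968
  f(-0.371194) = 3.050727
  x_3 = -0.371194 - 3.050727×(-0.371194 - (-0.180000))/(3.050727 - 4.176968)
       = -0.889093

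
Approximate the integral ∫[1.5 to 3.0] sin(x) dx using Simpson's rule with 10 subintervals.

f(x) = sin(x)
a = 1.5, b = 3.0, n = 10
h = (b - a)/n = 0.150000

Simpson's rule: (h/3)[f(x₀) + 4f(x₁) + 2f(x₂) + ... + f(xₙ)]

x_0 = 1.5000, f(x_0) = 0.997495, coefficient = 1
x_1 = 1.6500, f(x_1) = 0.996865, coefficient = 4
x_2 = 1.8000, f(x_2) = 0.973848, coefficient = 2
x_3 = 1.9500, f(x_3) = 0.928960, coefficient = 4
x_4 = 2.1000, f(x_4) = 0.863209, coefficient = 2
x_5 = 2.2500, f(x_5) = 0.778073, coefficient = 4
x_6 = 2.4000, f(x_6) = 0.675463, coefficient = 2
x_7 = 2.5500, f(x_7) = 0.557684, coefficient = 4
x_8 = 2.7000, f(x_8) = 0.427380, coefficient = 2
x_9 = 2.8500, f(x_9) = 0.287478, coefficient = 4
x_10 = 3.0000, f(x_10) = 0.141120, coefficient = 1

I ≈ (0.150000/3) × 21.214654 = 1.060733
Exact value: 1.060730
Error: 0.000003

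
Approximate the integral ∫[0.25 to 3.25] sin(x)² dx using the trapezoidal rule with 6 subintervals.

f(x) = sin(x)²
a = 0.25, b = 3.25, n = 6
h = (b - a)/n = 0.500000

Trapezoidal rule: (h/2)[f(x₀) + 2f(x₁) + 2f(x₂) + ... + f(xₙ)]

x_0 = 0.2500, f(x_0) = 0.061209, coefficient = 1
x_1 = 0.7500, f(x_1) = 0.464631, coefficient = 2
x_2 = 1.2500, f(x_2) = 0.900572, coefficient = 2
x_3 = 1.7500, f(x_3) = 0.968228, coefficient = 2
x_4 = 2.2500, f(x_4) = 0.605398, coefficient = 2
x_5 = 2.7500, f(x_5) = 0.145665, coefficient = 2
x_6 = 3.2500, f(x_6) = 0.011706, coefficient = 1

I ≈ (0.500000/2) × 6.241904 = 1.560476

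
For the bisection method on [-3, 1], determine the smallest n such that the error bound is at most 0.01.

We need (b-a)/2^n ≤ 0.01
(1 - (-3))/2^n ≤ 0.01
4/2^n ≤ 0.01
2^n ≥ 400
n ≥ log₂(400) = 8.64
n ≥ 9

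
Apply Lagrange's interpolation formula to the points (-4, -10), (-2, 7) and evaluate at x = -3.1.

Lagrange interpolation formula:
P(x) = Σ yᵢ × Lᵢ(x)
where Lᵢ(x) = Π_{j≠i} (x - xⱼ)/(xᵢ - xⱼ)

L_0(-3.1) = (-3.1 - (-2))/(-4 - (-2)) = 0.550000
L_1(-3.1) = (-3.1 - (-4))/(-2 - (-4)) = 0.450000

P(-3.1) = (-10)×L_0(-3.1) + 7×L_1(-3.1)
P(-3.1) = -2.350000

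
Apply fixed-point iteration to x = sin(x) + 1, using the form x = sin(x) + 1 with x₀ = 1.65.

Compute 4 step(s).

Equation: x = sin(x) + 1
Fixed-point form: x = sin(x) + 1
x₀ = 1.65

x_1 = g(1.650000) = 1.996865
x_2 = g(1.996865) = 1.910598
x_3 = g(1.910598) = 1.942821
x_4 = g(1.942821) = 1.931593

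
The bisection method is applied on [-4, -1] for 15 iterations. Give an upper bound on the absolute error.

Bisection error bound: |error| ≤ (b-a)/2^n
|error| ≤ (-1 - (-4))/2^15 = 3/2^15
|error| ≤ 0.0000915527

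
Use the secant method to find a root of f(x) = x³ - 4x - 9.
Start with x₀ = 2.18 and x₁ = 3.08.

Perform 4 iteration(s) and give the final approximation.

f(x) = x³ - 4x - 9
x₀ = 2.18, x₁ = 3.08

Secant formula: x_{n+1} = x_n - f(x_n)(x_n - x_{n-1})/(f(x_n) - f(x_{n-1}))

Iteration 1:
  f(2.180000) = -7.359768
  f(3.080000) = 7.898112
  x_2 = 3.080000 - 7.898112×(3.080000 - 2.180000)/(7.898112 - (-7.359768))
       = 2.614123
Iteration 2:
  f(3.080000) = 7.898112
  f(2.614123) = -1.592525
  x_3 = 2.614123 - (-1.592525)×(2.614123 - 3.080000)/(-1.592525 - 7.898112)
       = 2.692297
Iteration 3:
  f(2.614123) = -1.592525
  f(2.692297) = -0.254178
  x_4 = 2.692297 - (-0.254178)×(2.692297 - 2.614123)/(-0.254178 - (-1.592525))
       = 2.707143
Iteration 4:
  f(2.692297) = -0.254178
  f(2.707143) = 0.011067
  x_5 = 2.707143 - 0.011067×(2.707143 - 2.692297)/(0.011067 - (-0.254178))
       = 2.706524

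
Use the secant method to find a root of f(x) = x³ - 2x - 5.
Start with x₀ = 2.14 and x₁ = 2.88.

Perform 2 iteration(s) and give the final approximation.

f(x) = x³ - 2x - 5
x₀ = 2.14, x₁ = 2.88

Secant formula: x_{n+1} = x_n - f(x_n)(x_n - x_{n-1})/(f(x_n) - f(x_{n-1}))

Iteration 1:
  f(2.140000) = 0.520344
  f(2.880000) = 13.127872
  x_2 = 2.880000 - 13.127872×(2.880000 - 2.140000)/(13.127872 - 0.520344)
       = 2.109458
Iteration 2:
  f(2.880000) = 13.127872
  f(2.109458) = 0.167782
  x_3 = 2.109458 - 0.167782×(2.109458 - 2.880000)/(0.167782 - 13.127872)
       = 2.099483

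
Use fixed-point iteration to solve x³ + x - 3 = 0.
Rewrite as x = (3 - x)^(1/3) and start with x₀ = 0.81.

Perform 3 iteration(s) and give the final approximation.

Equation: x³ + x - 3 = 0
Fixed-point form: x = (3 - x)^(1/3)
x₀ = 0.81

x_1 = g(0.810000) = 1.298618
x_2 = g(1.298618) = 1.193807
x_3 = g(1.193807) = 1.217834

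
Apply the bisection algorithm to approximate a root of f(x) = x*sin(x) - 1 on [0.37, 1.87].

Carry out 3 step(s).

f(x) = x*sin(x) - 1
Initial interval: [0.37, 1.87]

Iteration 1:
  c_1 = (0.370000 + 1.870000)/2 = 1.120000
  f(c_1) = f(1.120000) = 0.008112
  f(a) × f(c) < 0, new interval: [0.370000, 1.120000]
Iteration 2:
  c_2 = (0.370000 + 1.120000)/2 = 0.745000
  f(c_2) = f(0.745000) = -0.494911
  f(a) × f(c) ≥ 0, new interval: [0.745000, 1.120000]
Iteration 3:
  c_3 = (0.745000 + 1.120000)/2 = 0.932500
  f(c_3) = f(0.932500) = -0.251098
  f(a) × f(c) ≥ 0, new interval: [0.932500, 1.120000]

After 3 iteration(s), the approximation is c_3 = 0.932500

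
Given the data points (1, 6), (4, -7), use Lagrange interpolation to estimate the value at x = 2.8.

Lagrange interpolation formula:
P(x) = Σ yᵢ × Lᵢ(x)
where Lᵢ(x) = Π_{j≠i} (x - xⱼ)/(xᵢ - xⱼ)

L_0(2.8) = (2.8 - 4)/(1 - 4) = 0.400000
L_1(2.8) = (2.8 - 1)/(4 - 1) = 0.600000

P(2.8) = 6×L_0(2.8) + (-7)×L_1(2.8)
P(2.8) = -1.800000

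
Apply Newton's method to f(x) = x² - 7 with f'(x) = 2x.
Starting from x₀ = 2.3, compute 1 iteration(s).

f(x) = x² - 7
f'(x) = 2x
x₀ = 2.3

Newton-Raphson formula: x_{n+1} = x_n - f(x_n)/f'(x_n)

Iteration 1:
  f(2.300000) = -1.710000
  f'(2.300000) = 4.600000
  x_1 = 2.300000 - (-1.710000)/4.600000 = 2.671739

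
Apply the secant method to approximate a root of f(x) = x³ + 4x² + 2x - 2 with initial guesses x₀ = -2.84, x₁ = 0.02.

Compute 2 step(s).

f(x) = x³ + 4x² + 2x - 2
x₀ = -2.84, x₁ = 0.02

Secant formula: x_{n+1} = x_n - f(x_n)(x_n - x_{n-1})/(f(x_n) - f(x_{n-1}))

Iteration 1:
  f(-2.840000) = 1.676096
  f(0.020000) = -1.958392
  x_2 = 0.020000 - (-1.958392)×(0.020000 - (-2.840000))/(-1.958392 - 1.676096)
       = -1.521070
Iteration 2:
  f(0.020000) = -1.958392
  f(-1.521070) = 0.693247
  x_3 = -1.521070 - 0.693247×(-1.521070 - 0.020000)/(0.693247 - (-1.958392))
       = -1.118171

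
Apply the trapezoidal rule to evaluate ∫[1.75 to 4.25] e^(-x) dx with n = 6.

f(x) = e^(-x)
a = 1.75, b = 4.25, n = 6
h = (b - a)/n = 0.416667

Trapezoidal rule: (h/2)[f(x₀) + 2f(x₁) + 2f(x₂) + ... + f(xₙ)]

x_0 = 1.7500, f(x_0) = 0.173774, coefficient = 1
x_1 = 2.1667, f(x_1) = 0.114559, coefficient = 2
x_2 = 2.5833, f(x_2) = 0.075522, coefficient = 2
x_3 = 3.0000, f(x_3) = 0.049787, coefficient = 2
x_4 = 3.4167, f(x_4) = 0.032822, coefficient = 2
x_5 = 3.8333, f(x_5) = 0.021637, coefficient = 2
x_6 = 4.2500, f(x_6) = 0.014264, coefficient = 1

I ≈ (0.416667/2) × 0.776692 = 0.161811
Exact value: 0.159510
Error: 0.002301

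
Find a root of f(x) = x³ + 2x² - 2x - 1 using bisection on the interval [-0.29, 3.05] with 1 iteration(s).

f(x) = x³ + 2x² - 2x - 1
Initial interval: [-0.29, 3.05]

Iteration 1:
  c_1 = (-0.290000 + 3.050000)/2 = 1.380000
  f(c_1) = f(1.380000) = 2.676872
  f(a) × f(c) < 0, new interval: [-0.290000, 1.380000]

After 1 iteration(s), the approximation is c_1 = 1.380000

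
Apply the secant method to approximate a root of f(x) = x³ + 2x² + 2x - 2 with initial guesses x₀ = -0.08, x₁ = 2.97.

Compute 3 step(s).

f(x) = x³ + 2x² + 2x - 2
x₀ = -0.08, x₁ = 2.97

Secant formula: x_{n+1} = x_n - f(x_n)(x_n - x_{n-1})/(f(x_n) - f(x_{n-1}))

Iteration 1:
  f(-0.080000) = -2.147712
  f(2.970000) = 47.779873
  x_2 = 2.970000 - 47.779873×(2.970000 - (-0.080000))/(47.779873 - (-2.147712))
       = 0.051200
Iteration 2:
  f(2.970000) = 47.779873
  f(0.051200) = -1.892222
  x_3 = 0.051200 - (-1.892222)×(0.051200 - 2.970000)/(-1.892222 - 47.779873)
       = 0.162390
Iteration 3:
  f(0.051200) = -1.892222
  f(0.162390) = -1.618197
  x_4 = 0.162390 - (-1.618197)×(0.162390 - 0.051200)/(-1.618197 - (-1.892222))
       = 0.818996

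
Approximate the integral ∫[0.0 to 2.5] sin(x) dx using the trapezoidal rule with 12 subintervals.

f(x) = sin(x)
a = 0.0, b = 2.5, n = 12
h = (b - a)/n = 0.208333

Trapezoidal rule: (h/2)[f(x₀) + 2f(x₁) + 2f(x₂) + ... + f(xₙ)]

x_0 = 0.0000, f(x_0) = 0.000000, coefficient = 1
x_1 = 0.2083, f(x_1) = 0.206830, coefficient = 2
x_2 = 0.4167, f(x_2) = 0.404715, coefficient = 2
x_3 = 0.6250, f(x_3) = 0.585097, coefficient = 2
x_4 = 0.8333, f(x_4) = 0.740177, coefficient = 2
x_5 = 1.0417, f(x_5) = 0.863247, coefficient = 2
x_6 = 1.2500, f(x_6) = 0.948985, coefficient = 2
x_7 = 1.4583, f(x_7) = 0.993683, coefficient = 2
x_8 = 1.6667, f(x_8) = 0.995408, coefficient = 2
x_9 = 1.8750, f(x_9) = 0.954086, coefficient = 2
x_10 = 2.0833, f(x_10) = 0.871503, coefficient = 2
x_11 = 2.2917, f(x_11) = 0.751232, coefficient = 2
x_12 = 2.5000, f(x_12) = 0.598472, coefficient = 1

I ≈ (0.208333/2) × 17.228394 = 1.794624
Exact value: 1.801144
Error: 0.006519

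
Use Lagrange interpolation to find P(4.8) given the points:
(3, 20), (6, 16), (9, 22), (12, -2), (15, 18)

Lagrange interpolation formula:
P(x) = Σ yᵢ × Lᵢ(x)
where Lᵢ(x) = Π_{j≠i} (x - xⱼ)/(xᵢ - xⱼ)

L_0(4.8) = (4.8 - 6)/(3 - 6) × (4.8 - 9)/(3 - 9) × (4.8 - 12)/(3 - 12) × (4.8 - 15)/(3 - 15) = 0.190400
L_1(4.8) = (4.8 - 3)/(6 - 3) × (4.8 - 9)/(6 - 9) × (4.8 - 12)/(6 - 12) × (4.8 - 15)/(6 - 15) = 1.142400
L_2(4.8) = (4.8 - 3)/(9 - 3) × (4.8 - 6)/(9 - 6) × (4.8 - 12)/(9 - 12) × (4.8 - 15)/(9 - 15) = -0.489600
L_3(4.8) = (4.8 - 3)/(12 - 3) × (4.8 - 6)/(12 - 6) × (4.8 - 9)/(12 - 9) × (4.8 - 15)/(12 - 15) = 0.190400
L_4(4.8) = (4.8 - 3)/(15 - 3) × (4.8 - 6)/(15 - 6) × (4.8 - 9)/(15 - 9) × (4.8 - 12)/(15 - 12) = -0.033600

P(4.8) = 20×L_0(4.8) + 16×L_1(4.8) + 22×L_2(4.8) + (-2)×L_3(4.8) + 18×L_4(4.8)
P(4.8) = 10.329600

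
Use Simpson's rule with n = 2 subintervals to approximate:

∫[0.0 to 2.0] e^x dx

f(x) = e^x
a = 0.0, b = 2.0, n = 2
h = (b - a)/n = 1.000000

Simpson's rule: (h/3)[f(x₀) + 4f(x₁) + 2f(x₂) + ... + f(xₙ)]

x_0 = 0.0000, f(x_0) = 1.000000, coefficient = 1
x_1 = 1.0000, f(x_1) = 2.718282, coefficient = 4
x_2 = 2.0000, f(x_2) = 7.389056, coefficient = 1

I ≈ (1.000000/3) × 19.262183 = 6.420728
Exact value: 6.389056
Error: 0.031672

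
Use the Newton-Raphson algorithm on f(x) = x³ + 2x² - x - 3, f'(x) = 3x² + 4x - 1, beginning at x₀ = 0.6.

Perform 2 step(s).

f(x) = x³ + 2x² - x - 3
f'(x) = 3x² + 4x - 1
x₀ = 0.6

Newton-Raphson formula: x_{n+1} = x_n - f(x_n)/f'(x_n)

Iteration 1:
  f(0.600000) = -2.664000
  f'(0.600000) = 2.480000
  x_1 = 0.600000 - (-2.664000)/2.480000 = 1.674194
Iteration 2:
  f(1.674194) = 5.624292
  f'(1.674194) = 14.105546
  x_2 = 1.674194 - 5.624292/14.105546 = 1.275464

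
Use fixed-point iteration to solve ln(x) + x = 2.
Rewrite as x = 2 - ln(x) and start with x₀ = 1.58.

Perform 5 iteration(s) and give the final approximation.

Equation: ln(x) + x = 2
Fixed-point form: x = 2 - ln(x)
x₀ = 1.58

x_1 = g(1.580000) = 1.542575
x_2 = g(1.542575) = 1.566547
x_3 = g(1.566547) = 1.551126
x_4 = g(1.551126) = 1.561019
x_5 = g(1.561019) = 1.554661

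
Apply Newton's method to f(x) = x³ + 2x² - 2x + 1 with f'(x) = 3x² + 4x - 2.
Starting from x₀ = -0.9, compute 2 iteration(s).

f(x) = x³ + 2x² - 2x + 1
f'(x) = 3x² + 4x - 2
x₀ = -0.9

Newton-Raphson formula: x_{n+1} = x_n - f(x_n)/f'(x_n)

Iteration 1:
  f(-0.900000) = 3.691000
  f'(-0.900000) = -3.170000
  x_1 = -0.900000 - 3.691000/(-3.170000) = 0.264353
Iteration 2:
  f(0.264353) = 0.629532
  f'(0.264353) = -0.732939
  x_2 = 0.264353 - 0.629532/(-0.732939) = 1.123269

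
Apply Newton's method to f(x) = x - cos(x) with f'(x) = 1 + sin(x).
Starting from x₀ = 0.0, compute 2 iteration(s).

f(x) = x - cos(x)
f'(x) = 1 + sin(x)
x₀ = 0.0

Newton-Raphson formula: x_{n+1} = x_n - f(x_n)/f'(x_n)

Iteration 1:
  f(0.000000) = -1.000000
  f'(0.000000) = 1.000000
  x_1 = 0.000000 - (-1.000000)/1.000000 = 1.000000
Iteration 2:
  f(1.000000) = 0.459698
  f'(1.000000) = 1.841471
  x_2 = 1.000000 - 0.459698/1.841471 = 0.750364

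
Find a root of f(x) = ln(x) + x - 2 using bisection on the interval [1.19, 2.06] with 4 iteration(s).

f(x) = ln(x) + x - 2
Initial interval: [1.19, 2.06]

Iteration 1:
  c_1 = (1.190000 + 2.060000)/2 = 1.625000
  f(c_1) = f(1.625000) = 0.110508
  f(a) × f(c) < 0, new interval: [1.190000, 1.625000]
Iteration 2:
  c_2 = (1.190000 + 1.625000)/2 = 1.407500
  f(c_2) = f(1.407500) = -0.250685
  f(a) × f(c) ≥ 0, new interval: [1.407500, 1.625000]
Iteration 3:
  c_3 = (1.407500 + 1.625000)/2 = 1.516250
  f(c_3) = f(1.516250) = -0.067510
  f(a) × f(c) ≥ 0, new interval: [1.516250, 1.625000]
Iteration 4:
  c_4 = (1.516250 + 1.625000)/2 = 1.570625
  f(c_4) = f(1.570625) = 0.022099
  f(a) × f(c) < 0, new interval: [1.516250, 1.570625]

After 4 iteration(s), the approximation is c_4 = 1.570625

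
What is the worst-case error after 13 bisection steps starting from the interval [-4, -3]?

Bisection error bound: |error| ≤ (b-a)/2^n
|error| ≤ (-3 - (-4))/2^13 = 1/2^13
|error| ≤ 0.0001220703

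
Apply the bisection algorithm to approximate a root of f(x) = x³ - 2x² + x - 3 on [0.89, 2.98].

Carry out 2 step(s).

f(x) = x³ - 2x² + x - 3
Initial interval: [0.89, 2.98]

Iteration 1:
  c_1 = (0.890000 + 2.980000)/2 = 1.935000
  f(c_1) = f(1.935000) = -1.308375
  f(a) × f(c) ≥ 0, new interval: [1.935000, 2.980000]
Iteration 2:
  c_2 = (1.935000 + 2.980000)/2 = 2.457500
  f(c_2) = f(2.457500) = 2.220483
  f(a) × f(c) < 0, new interval: [1.935000, 2.457500]

After 2 iteration(s), the approximation is c_2 = 2.457500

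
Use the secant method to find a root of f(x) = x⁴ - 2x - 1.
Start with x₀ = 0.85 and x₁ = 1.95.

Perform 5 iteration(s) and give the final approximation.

f(x) = x⁴ - 2x - 1
x₀ = 0.85, x₁ = 1.95

Secant formula: x_{n+1} = x_n - f(x_n)(x_n - x_{n-1})/(f(x_n) - f(x_{n-1}))

Iteration 1:
  f(0.850000) = -2.177994
  f(1.950000) = 9.559006
  x_2 = 1.950000 - 9.559006×(1.950000 - 0.850000)/(9.559006 - (-2.177994))
       = 1.054123
Iteration 2:
  f(1.950000) = 9.559006
  f(1.054123) = -1.873535
  x_3 = 1.054123 - (-1.873535)×(1.054123 - 1.950000)/(-1.873535 - 9.559006)
       = 1.200937
Iteration 3:
  f(1.054123) = -1.873535
  f(1.200937) = -1.321789
  x_4 = 1.200937 - (-1.321789)×(1.200937 - 1.054123)/(-1.321789 - (-1.873535))
       = 1.552652
Iteration 4:
  f(1.200937) = -1.321789
  f(1.552652) = 1.706306
  x_5 = 1.552652 - 1.706306×(1.552652 - 1.200937)/(1.706306 - (-1.321789))
       = 1.354464
Iteration 5:
  f(1.552652) = 1.706306
  f(1.354464) = -0.343274
  x_6 = 1.354464 - (-0.343274)×(1.354464 - 1.552652)/(-0.343274 - 1.706306)
       = 1.387657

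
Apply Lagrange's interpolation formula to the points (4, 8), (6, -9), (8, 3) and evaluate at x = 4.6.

Lagrange interpolation formula:
P(x) = Σ yᵢ × Lᵢ(x)
where Lᵢ(x) = Π_{j≠i} (x - xⱼ)/(xᵢ - xⱼ)

L_0(4.6) = (4.6 - 6)/(4 - 6) × (4.6 - 8)/(4 - 8) = 0.595000
L_1(4.6) = (4.6 - 4)/(6 - 4) × (4.6 - 8)/(6 - 8) = 0.510000
L_2(4.6) = (4.6 - 4)/(8 - 4) × (4.6 - 6)/(8 - 6) = -0.105000

P(4.6) = 8×L_0(4.6) + (-9)×L_1(4.6) + 3×L_2(4.6)
P(4.6) = -0.145000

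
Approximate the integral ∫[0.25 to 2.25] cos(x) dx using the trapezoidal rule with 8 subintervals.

f(x) = cos(x)
a = 0.25, b = 2.25, n = 8
h = (b - a)/n = 0.250000

Trapezoidal rule: (h/2)[f(x₀) + 2f(x₁) + 2f(x₂) + ... + f(xₙ)]

x_0 = 0.2500, f(x_0) = 0.968912, coefficient = 1
x_1 = 0.5000, f(x_1) = 0.877583, coefficient = 2
x_2 = 0.7500, f(x_2) = 0.731689, coefficient = 2
x_3 = 1.0000, f(x_3) = 0.540302, coefficient = 2
x_4 = 1.2500, f(x_4) = 0.315322, coefficient = 2
x_5 = 1.5000, f(x_5) = 0.070737, coefficient = 2
x_6 = 1.7500, f(x_6) = -0.178246, coefficient = 2
x_7 = 2.0000, f(x_7) = -0.416147, coefficient = 2
x_8 = 2.2500, f(x_8) = -0.628174, coefficient = 1

I ≈ (0.250000/2) × 4.223220 = 0.527902
Exact value: 0.530669
Error: 0.002767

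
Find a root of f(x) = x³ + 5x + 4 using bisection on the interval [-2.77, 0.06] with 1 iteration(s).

f(x) = x³ + 5x + 4
Initial interval: [-2.77, 0.06]

Iteration 1:
  c_1 = (-2.770000 + 0.060000)/2 = -1.355000
  f(c_1) = f(-1.355000) = -5.262814
  f(a) × f(c) ≥ 0, new interval: [-1.355000, 0.060000]

After 1 iteration(s), the approximation is c_1 = -1.355000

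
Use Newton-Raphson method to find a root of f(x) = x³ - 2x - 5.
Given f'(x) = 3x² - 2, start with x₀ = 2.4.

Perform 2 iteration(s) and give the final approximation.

f(x) = x³ - 2x - 5
f'(x) = 3x² - 2
x₀ = 2.4

Newton-Raphson formula: x_{n+1} = x_n - f(x_n)/f'(x_n)

Iteration 1:
  f(2.400000) = 4.024000
  f'(2.400000) = 15.280000
  x_1 = 2.400000 - 4.024000/15.280000 = 2.136649
Iteration 2:
  f(2.136649) = 0.481082
  f'(2.136649) = 11.695810
  x_2 = 2.136649 - 0.481082/11.695810 = 2.095516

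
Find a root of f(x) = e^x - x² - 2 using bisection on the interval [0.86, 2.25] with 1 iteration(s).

f(x) = e^x - x² - 2
Initial interval: [0.86, 2.25]

Iteration 1:
  c_1 = (0.860000 + 2.250000)/2 = 1.555000
  f(c_1) = f(1.555000) = 0.317062
  f(a) × f(c) < 0, new interval: [0.860000, 1.555000]

After 1 iteration(s), the approximation is c_1 = 1.555000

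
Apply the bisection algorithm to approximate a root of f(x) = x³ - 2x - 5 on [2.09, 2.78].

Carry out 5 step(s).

f(x) = x³ - 2x - 5
Initial interval: [2.09, 2.78]

Iteration 1:
  c_1 = (2.090000 + 2.780000)/2 = 2.435000
  f(c_1) = f(2.435000) = 4.567663
  f(a) × f(c) < 0, new interval: [2.090000, 2.435000]
Iteration 2:
  c_2 = (2.090000 + 2.435000)/2 = 2.262500
  f(c_2) = f(2.262500) = 2.056525
  f(a) × f(c) < 0, new interval: [2.090000, 2.262500]
Iteration 3:
  c_3 = (2.090000 + 2.262500)/2 = 2.176250
  f(c_3) = f(2.176250) = 0.954359
  f(a) × f(c) < 0, new interval: [2.090000, 2.176250]
Iteration 4:
  c_4 = (2.090000 + 2.176250)/2 = 2.133125
  f(c_4) = f(2.133125) = 0.439943
  f(a) × f(c) < 0, new interval: [2.090000, 2.133125]
Iteration 5:
  c_5 = (2.090000 + 2.133125)/2 = 2.111562
  f(c_5) = f(2.111562) = 0.191691
  f(a) × f(c) < 0, new interval: [2.090000, 2.111562]

After 5 iteration(s), the approximation is c_5 = 2.111562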